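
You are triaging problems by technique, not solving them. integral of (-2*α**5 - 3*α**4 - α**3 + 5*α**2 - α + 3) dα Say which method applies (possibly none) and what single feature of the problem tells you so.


Technique: no special technique — the integrand is a sum of constant multiples of powers of α — integrate term by term.


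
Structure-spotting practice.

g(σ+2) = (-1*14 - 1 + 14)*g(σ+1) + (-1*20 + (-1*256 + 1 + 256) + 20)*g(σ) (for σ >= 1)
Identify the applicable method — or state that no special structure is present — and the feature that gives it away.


Technique: the characteristic-root method — this is the constant-coefficient homogeneous case — the whole solution in σ reduces to a polynomial's roots.


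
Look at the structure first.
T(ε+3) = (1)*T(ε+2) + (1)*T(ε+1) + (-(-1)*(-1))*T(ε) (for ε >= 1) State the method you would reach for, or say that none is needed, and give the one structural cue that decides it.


Best approach: the characteristic-root method — shift-invariance with fixed coefficients calls for exponential trials; the characteristic polynomial finds every r^ε.


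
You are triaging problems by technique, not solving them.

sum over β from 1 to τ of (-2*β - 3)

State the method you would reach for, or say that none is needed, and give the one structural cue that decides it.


Best approach: no special technique — constant-multiple powers of β with no cancellation partners and no common ratio — use the standard power-sum formulas.


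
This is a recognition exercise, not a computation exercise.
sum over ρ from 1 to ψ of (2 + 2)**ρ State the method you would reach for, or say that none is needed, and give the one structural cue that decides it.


Technique: the geometric series formula — consecutive terms stand in a fixed index-free ratio — the geometric sum formula closes it.


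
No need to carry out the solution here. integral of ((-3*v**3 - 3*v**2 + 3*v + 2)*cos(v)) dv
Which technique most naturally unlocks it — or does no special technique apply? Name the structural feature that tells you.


Verdict: integration by parts — a polynomial -3*v**3 - 3*v**2 + 3*v + 2 against the kernel cos(v) is the signature bounded-ladder case for integration by parts.


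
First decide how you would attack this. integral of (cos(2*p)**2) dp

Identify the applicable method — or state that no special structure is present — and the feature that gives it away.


Diagnosis: a trigonometric identity — the even exponent on cos(2*p)**2 signals one move: rewrite via cos of the doubled angle.


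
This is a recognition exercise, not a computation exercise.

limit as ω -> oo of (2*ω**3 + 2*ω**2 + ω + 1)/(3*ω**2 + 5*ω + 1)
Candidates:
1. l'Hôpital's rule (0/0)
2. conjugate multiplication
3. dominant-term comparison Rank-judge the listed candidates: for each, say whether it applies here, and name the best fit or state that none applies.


Verdict: dominant-term comparison — as ω grows, only the highest-degree terms matter — compare leading terms and read the limit off.
- l'Hôpital's rule (0/0): as a single quotient the expression runs to ∞/∞ at the limit point — an at-infinity form of the rule would apply, though the leading-growth comparison is the direct reading.
- conjugate multiplication: there are no radicals in tension whose conjugate would simplify matters.
- dominant-term comparison — yes — fits the structure here.


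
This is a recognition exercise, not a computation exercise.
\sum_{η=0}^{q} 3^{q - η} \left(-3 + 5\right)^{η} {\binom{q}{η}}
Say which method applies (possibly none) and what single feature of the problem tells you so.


Technique: the binomial theorem — the binomial coefficients weight matched powers of (-3 + 5) and 3, which is exactly the expansion of a binomial power.


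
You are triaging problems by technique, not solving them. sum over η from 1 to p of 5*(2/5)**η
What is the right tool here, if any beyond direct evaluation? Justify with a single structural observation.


Diagnosis: the geometric series formula — each summand is the previous one scaled by 2/5; that constant multiplier is itself the geometric structure.


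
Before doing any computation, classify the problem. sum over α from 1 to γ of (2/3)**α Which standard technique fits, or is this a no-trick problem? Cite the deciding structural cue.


Technique: the geometric series formula — each summand is the previous one scaled by 2/3; that constant multiplier is itself the geometric structure.


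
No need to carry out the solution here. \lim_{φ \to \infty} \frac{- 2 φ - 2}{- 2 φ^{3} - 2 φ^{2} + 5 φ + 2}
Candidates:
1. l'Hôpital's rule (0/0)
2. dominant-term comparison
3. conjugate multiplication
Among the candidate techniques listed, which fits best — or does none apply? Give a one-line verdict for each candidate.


Technique: dominant-term comparison — divide by the highest power of φ present: lower-order terms vanish and the dominant ratio remains.
- l'Hôpital's rule (0/0): no 0/0 form appears: written as one quotient, top and bottom both grow without bound, and the ratio is decided by their leading terms.
- dominant-term comparison: applies; the problem has the shape this method handles.
- conjugate multiplication: there are no radicals in tension whose conjugate would simplify matters.


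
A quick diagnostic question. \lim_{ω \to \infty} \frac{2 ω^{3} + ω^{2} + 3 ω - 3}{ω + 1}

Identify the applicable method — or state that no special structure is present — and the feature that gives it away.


Diagnosis: dominant-term comparison — divide by the highest power of ω present: lower-order terms vanish and the dominant ratio remains. l'Hôpital's at-infinity variant applies to the expression viewed as a single quotient; the leading-term comparison is the direct route.


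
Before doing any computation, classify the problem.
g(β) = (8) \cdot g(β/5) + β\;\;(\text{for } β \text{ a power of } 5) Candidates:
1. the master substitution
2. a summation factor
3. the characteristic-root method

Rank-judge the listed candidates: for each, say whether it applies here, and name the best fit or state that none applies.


Verdict: the master substitution — the argument shrinks by the factor 5, so measure the index on a logarithmic scale and the recursion becomes a shift.
- the master substitution — a fit — the right tool for this form.
- a summation factor: the recursion divides its index rather than shifting it — there is no previous-term chain for a summation factor to telescope.
- the characteristic-root method — the recursion divides its index rather than shifting it — outside the constant-shift family the root method covers.


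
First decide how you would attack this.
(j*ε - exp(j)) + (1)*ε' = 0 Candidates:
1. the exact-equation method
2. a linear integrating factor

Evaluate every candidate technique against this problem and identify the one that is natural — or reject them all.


Diagnosis: a linear integrating factor — the equation is linear in ε with coefficient j; multiplying by the integrating factor exp(∫j) makes the left side a perfect derivative.
- the exact-equation method — the cross partial derivatives disagree, so no single potential exists.
- a linear integrating factor — yes, a natural case for it.


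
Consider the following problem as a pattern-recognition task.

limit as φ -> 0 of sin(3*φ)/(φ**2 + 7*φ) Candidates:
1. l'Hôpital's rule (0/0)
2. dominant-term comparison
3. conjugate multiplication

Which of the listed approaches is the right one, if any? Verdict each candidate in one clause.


Diagnosis: l'Hôpital's rule (0/0) — the 0/0 form at 0 is the signature situation for l'Hôpital's rule. Known elementary limits would finish this too — the rule just bypasses the case analysis.
- l'Hôpital's rule (0/0) — yes — fits the structure here.
- dominant-term comparison: no ranking of term growth rates resolves the limit here.
- conjugate multiplication: multiplying by a conjugate would not remove any indeterminacy here.


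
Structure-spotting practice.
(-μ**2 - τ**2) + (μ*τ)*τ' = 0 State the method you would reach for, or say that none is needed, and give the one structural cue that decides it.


Diagnosis: the homogeneous substitution — the slope's numerator and denominator have matching total degree, so it depends only on τ/μ and the ratio substitution collapses it. A Bernoulli substitution is a fair alternative on this equation directly; the homogeneous reading takes it as given.


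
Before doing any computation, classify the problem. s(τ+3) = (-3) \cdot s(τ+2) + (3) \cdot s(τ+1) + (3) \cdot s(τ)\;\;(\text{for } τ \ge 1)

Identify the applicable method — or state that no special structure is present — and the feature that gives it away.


Verdict: the characteristic-root method — fixed numeric weights on consecutive terms and no forcing term added: the root method in its home territory.


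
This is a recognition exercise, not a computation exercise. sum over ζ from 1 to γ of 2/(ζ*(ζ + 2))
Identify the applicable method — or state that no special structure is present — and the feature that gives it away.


Verdict: telescoping — integer-spaced poles in 2/(ζ*(ζ + 2)) are the telescoping signature in disguise.


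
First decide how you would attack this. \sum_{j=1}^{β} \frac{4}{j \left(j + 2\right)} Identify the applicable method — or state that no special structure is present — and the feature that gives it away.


Technique: telescoping — poles of \frac{4}{j \left(j + 2\right)} differ by an integer, the telltale of a telescoping partial-fraction sum.


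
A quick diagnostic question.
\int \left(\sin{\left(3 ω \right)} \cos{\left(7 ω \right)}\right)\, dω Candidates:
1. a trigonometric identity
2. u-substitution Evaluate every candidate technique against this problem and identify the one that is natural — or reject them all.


Diagnosis: a trigonometric identity — distinct frequencies under one product (\sin{\left(3 ω \right)} \cos{\left(7 ω \right)}): the product-to-sum identity is the systematic route to an integrable form.
- a trigonometric identity: yes — fits the structure here.
- u-substitution — no subexpression of the integrand serves as a whole-integral substitution inner — individual terms may offer their own, but none carries its derivative as a factor of the full integrand; a working change of variable would have to be constructed from outside the expression.


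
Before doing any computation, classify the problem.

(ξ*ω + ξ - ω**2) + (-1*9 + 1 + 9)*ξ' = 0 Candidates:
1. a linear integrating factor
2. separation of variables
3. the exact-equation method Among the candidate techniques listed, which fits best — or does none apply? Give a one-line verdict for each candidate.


Technique: a linear integrating factor — the unknown enters only to the first power against a nonzero forcing term — the integrating-factor template applies directly.
- a linear integrating factor: applicable, and directly so.
- separation of variables — the two dependences do not factor apart.
- the exact-equation method: the mixed partial derivatives differ, so the left side is not a total differential.


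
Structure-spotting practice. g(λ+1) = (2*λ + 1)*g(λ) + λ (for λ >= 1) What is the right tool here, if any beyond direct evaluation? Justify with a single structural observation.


Verdict: a summation factor — with the index-dependent coefficient 2*λ + 1, dividing by the cumulative product turns the left side into a pure difference.


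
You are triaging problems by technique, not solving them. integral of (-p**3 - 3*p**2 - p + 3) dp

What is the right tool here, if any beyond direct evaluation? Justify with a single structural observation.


Verdict: no special technique — a term-by-term power-rule job in p; no substitution or rearrangement earns its keep here.


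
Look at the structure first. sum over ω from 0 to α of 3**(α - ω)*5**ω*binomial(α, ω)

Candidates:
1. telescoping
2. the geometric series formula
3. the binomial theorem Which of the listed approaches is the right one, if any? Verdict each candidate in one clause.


Method: the binomial theorem — the binomial coefficients weight matched powers of 5 and 3, which is exactly the expansion of a binomial power.
- telescoping — in the displayed form, no term reappears at a neighboring index to cancel against.
- the geometric series formula: no single multiplier carries one term to the next throughout the sum.
- the binomial theorem: applies; the problem has the shape this method handles.


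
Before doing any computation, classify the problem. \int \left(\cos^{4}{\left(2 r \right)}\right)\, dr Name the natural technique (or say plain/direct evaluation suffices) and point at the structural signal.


Verdict: a trigonometric identity — reduce \cos^{4}{\left(2 r \right)} with the power-reduction formula and the integral becomes first-degree trigonometry.


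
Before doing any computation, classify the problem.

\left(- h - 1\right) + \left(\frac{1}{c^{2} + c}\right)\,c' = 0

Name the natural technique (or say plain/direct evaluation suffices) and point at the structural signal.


Verdict: separation of variables — one side of the product carries the independent variable, the other the unknown — the textbook separation shape. A Bernoulli rewrite would carry it as the equation stands — separating the variables needs no rearrangement either.


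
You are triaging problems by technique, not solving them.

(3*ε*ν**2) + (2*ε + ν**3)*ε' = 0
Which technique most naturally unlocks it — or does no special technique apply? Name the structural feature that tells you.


Technique: the exact-equation method — d/dε of 3*ε*ν**2 equals d/dν of 2*ε + ν**3: the form is a total differential of one potential — integrate it exactly.


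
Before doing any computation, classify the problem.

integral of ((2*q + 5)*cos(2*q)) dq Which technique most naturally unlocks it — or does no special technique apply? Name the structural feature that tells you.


Diagnosis: integration by parts — 2*q + 5 dies after finitely many derivatives while cos(2*q) cycles under integration — the tabular/parts setup.


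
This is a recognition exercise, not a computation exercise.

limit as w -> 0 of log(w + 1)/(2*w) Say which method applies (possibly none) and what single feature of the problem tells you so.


Diagnosis: l'Hôpital's rule (0/0) — substituting 0 gives 0 over 0; differentiate top and bottom once and re-evaluate. Expanding numerator and denominator to first order gives the same value — the rule automates exactly that.


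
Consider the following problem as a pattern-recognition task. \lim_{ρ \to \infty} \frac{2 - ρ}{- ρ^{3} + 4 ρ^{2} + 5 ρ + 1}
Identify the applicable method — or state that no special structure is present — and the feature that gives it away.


Diagnosis: dominant-term comparison — as ρ grows, only the highest-degree terms matter — compare leading terms and read the limit off. Differentiating the expression as a single quotient would eventually settle it as well; matching dominant growth settles it immediately.


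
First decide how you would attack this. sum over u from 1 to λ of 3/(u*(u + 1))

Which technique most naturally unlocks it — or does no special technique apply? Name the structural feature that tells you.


Best approach: telescoping — the summand 3/(u*(u + 1)) decomposes into fractions whose poles differ by an integer shift — the series collapses.


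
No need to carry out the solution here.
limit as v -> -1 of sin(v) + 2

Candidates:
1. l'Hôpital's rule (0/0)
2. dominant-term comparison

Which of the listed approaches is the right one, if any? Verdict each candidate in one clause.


Technique: no special technique — nothing blocks direct substitution at -1: plug in and finish.
- l'Hôpital's rule (0/0): substituting the point produces a determinate value, not a 0 over 0 clash.
- dominant-term comparison — this limit is not decided by comparing leading-term growth at infinity.


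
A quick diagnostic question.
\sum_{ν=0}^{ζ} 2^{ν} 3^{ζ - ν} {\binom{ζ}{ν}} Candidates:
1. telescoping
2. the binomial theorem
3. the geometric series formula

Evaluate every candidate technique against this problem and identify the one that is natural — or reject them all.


Method: the binomial theorem — binomial coefficients against complementary powers of 2 and 3: recognize the binomial expansion and resum.
- telescoping — in the displayed form, no term reappears at a neighboring index to cancel against.
- the binomial theorem: yes — fits the structure here.
- the geometric series formula: the ratio of consecutive terms depends on the index.


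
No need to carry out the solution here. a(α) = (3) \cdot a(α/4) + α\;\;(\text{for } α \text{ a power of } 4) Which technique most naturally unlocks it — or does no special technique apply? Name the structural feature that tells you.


Verdict: the master substitution — the argument shrinks by the factor 4, so measure the index on a logarithmic scale and the recursion becomes a shift.


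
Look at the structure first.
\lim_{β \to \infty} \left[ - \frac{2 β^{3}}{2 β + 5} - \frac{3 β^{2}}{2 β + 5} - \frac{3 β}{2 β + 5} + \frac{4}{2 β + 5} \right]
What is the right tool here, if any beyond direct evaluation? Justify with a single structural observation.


Method: dominant-term comparison — divide through by the highest power of β; every lower-order term dies and the dominant terms decide the limit. l'Hôpital's at-infinity variant applies to the expression viewed as a single quotient; the leading-term comparison is the direct route.


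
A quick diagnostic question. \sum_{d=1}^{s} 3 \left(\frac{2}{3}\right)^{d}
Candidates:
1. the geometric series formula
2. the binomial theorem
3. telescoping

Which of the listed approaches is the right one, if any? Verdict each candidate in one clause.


Best approach: the geometric series formula — term-over-term division gives \frac{2}{3} every time — index-free ratio, geometric sum formula applies.
- the geometric series formula: applies; the problem has the shape this method handles.
- the binomial theorem — the terms lack the binomial-coefficient-weighted complementary-power pattern of an expansion.
- telescoping — computed from the summand as displayed, the partial sums build up without the pairwise collapse telescoping exploits.


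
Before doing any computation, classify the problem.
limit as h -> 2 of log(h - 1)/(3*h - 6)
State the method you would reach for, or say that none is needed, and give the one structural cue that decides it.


Diagnosis: l'Hôpital's rule (0/0) — the 0/0 form at 2 is the signature situation for l'Hôpital's rule. Known elementary limits would finish this too — the rule just bypasses the case analysis.


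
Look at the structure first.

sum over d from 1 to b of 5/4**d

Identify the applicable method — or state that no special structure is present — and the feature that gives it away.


Best approach: the geometric series formula — consecutive terms stand in a fixed index-free ratio — the geometric sum formula closes it.


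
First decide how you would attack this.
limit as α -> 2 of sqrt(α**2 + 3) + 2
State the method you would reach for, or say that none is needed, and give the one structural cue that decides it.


Diagnosis: no special technique — the expression is continuous at 2 — substitute and evaluate; no indeterminate form appears.


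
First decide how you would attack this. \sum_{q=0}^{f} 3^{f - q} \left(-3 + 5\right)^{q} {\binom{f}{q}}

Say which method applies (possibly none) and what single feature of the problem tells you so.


Verdict: the binomial theorem — binomial coefficients against complementary powers of (-3 + 5) and 3: recognize the binomial expansion and resum.


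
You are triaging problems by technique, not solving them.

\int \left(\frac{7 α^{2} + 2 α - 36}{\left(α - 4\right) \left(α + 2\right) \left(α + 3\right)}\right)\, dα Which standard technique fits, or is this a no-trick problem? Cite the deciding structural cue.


Method: partial fractions — a proper rational integrand whose denominator splits into simpler factors — decompose into partial fractions first.


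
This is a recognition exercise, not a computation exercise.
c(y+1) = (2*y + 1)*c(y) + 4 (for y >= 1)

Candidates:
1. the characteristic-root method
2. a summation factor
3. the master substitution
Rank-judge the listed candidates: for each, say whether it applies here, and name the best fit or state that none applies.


Verdict: a summation factor — rescale the sequence by the product of the weights 2*y + 1 so far — the recurrence collapses to a plain running sum.
- the characteristic-root method: the coefficients vary with the index, breaking the constant-coefficient structure the method needs.
- a summation factor — a fit — the right tool for this form.
- the master substitution: the recursive argument is a shift of the index, not a fixed fraction of it.


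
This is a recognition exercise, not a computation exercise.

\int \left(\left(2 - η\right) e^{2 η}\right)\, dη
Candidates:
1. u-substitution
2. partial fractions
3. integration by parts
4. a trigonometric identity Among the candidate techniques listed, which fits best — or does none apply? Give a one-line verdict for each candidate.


Diagnosis: integration by parts — differentiate 2 - η, integrate e^{2 η}: each pass lowers the polynomial degree, so parts terminates.
- u-substitution — no subexpression of the integrand serves as a whole-integral substitution inner — individual terms may offer their own, but none carries its derivative as a factor of the full integrand; a working change of variable would have to be constructed from outside the expression.
- partial fractions: the expression is not a ratio of polynomials that decomposes further.
- integration by parts: applies; the problem has the shape this method handles.
- a trigonometric identity: with no trigonometric functions present, identity rewriting has no target.


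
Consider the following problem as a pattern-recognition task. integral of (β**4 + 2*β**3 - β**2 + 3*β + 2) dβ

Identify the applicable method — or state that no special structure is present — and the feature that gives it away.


Diagnosis: no special technique — a term-by-term power-rule job in β; no substitution or rearrangement earns its keep here.


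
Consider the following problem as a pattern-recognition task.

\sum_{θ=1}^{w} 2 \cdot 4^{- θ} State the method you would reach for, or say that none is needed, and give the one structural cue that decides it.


Technique: the geometric series formula — consecutive terms stand in a fixed index-free ratio — the geometric sum formula closes it.


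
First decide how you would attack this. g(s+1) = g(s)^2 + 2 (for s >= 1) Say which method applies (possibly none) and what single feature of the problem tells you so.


Method: no special technique — the unknown sequence enters the update nonlinearly, so no linear method fits the recurrence as written — direct iteration remains.


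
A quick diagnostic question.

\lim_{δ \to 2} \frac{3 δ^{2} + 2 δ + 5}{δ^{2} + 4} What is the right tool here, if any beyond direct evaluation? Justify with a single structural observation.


Diagnosis: no special technique — no zero denominators, no indeterminate clash at 2 — substitute and read off the value.


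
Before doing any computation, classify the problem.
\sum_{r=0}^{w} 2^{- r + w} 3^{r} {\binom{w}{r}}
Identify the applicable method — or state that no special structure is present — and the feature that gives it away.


Best approach: the binomial theorem — terms weighting {\binom{w}{r}} against matched powers of 3 and 2 reassemble into (3 + 2)^w by the binomial theorem.


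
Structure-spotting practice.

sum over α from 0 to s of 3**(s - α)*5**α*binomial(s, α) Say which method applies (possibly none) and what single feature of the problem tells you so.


Technique: the binomial theorem — terms weighting binomial(s, α) against matched powers of 5 and 3 reassemble into (5 + 3)^s by the binomial theorem.


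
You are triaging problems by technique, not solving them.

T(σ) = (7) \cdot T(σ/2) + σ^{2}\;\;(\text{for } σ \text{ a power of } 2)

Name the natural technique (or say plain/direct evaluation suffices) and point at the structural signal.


Method: the master substitution — treat m = log base 2 of σ as the new clock: one recursion step advances m by one while σ scales by 2.


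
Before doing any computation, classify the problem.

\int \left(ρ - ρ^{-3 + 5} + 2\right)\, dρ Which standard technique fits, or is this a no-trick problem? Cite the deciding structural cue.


Verdict: no special technique — scan for structure and find none: constant multiples of powers of ρ, integrate directly.


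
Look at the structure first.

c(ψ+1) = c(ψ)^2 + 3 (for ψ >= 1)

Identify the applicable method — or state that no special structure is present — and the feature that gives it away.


Technique: no special technique — the unknown sequence enters the update nonlinearly, so no linear method fits the recurrence as written — direct iteration remains.


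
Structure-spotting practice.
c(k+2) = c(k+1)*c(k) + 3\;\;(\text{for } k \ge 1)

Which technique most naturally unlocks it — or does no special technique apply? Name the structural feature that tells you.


Diagnosis: no special technique — this one you iterate or analyze qualitatively: the nonlinearity defeats linear solution methods.


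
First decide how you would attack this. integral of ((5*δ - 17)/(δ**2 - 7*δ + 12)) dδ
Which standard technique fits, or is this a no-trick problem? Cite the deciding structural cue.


Best approach: partial fractions — the denominator δ**2 - 7*δ + 12 factors, so the quotient decomposes into elementary partial fractions term by term.


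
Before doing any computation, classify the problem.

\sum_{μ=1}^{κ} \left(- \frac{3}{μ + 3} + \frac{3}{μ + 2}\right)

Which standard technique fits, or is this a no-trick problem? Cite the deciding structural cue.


Diagnosis: telescoping — write out three consecutive terms and watch the interior cancel: the advanced copy one term subtracts reappears as the very next term's leading piece, pair after pair.


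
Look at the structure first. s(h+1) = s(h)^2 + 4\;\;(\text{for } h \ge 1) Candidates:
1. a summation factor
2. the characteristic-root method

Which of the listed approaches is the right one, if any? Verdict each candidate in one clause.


Best approach: no special technique — the map from one term to the next is curved, not linear, so linear closed-form machinery does not attach.
- a summation factor — the recursion is nonlinear — outside the first-order linear family a summation factor addresses.
- the characteristic-root method — nonlinearity rules out exponential-mode superposition from the start.


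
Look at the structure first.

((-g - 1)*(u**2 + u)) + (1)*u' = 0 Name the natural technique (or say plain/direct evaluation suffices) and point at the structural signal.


Technique: separation of variables — one side of the product carries the independent variable, the other the unknown — the textbook separation shape. This doubles as a Bernoulli equation in the unknown as written; dividing and integrating works on it directly.


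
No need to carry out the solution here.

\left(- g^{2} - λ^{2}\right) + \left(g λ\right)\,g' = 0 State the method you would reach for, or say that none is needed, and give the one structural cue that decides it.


Verdict: the homogeneous substitution — the slope's numerator and denominator share total degree; set v = g/λ and the equation drops to separable form. Rearranged, this also fits the Bernoulli template directly; the homogeneous substitution reads the structure without the rearrangement.


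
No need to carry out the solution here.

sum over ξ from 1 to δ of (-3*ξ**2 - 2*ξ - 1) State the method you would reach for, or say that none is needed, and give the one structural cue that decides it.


Best approach: no special technique — recognize the absence of structure: constant-multiple powers of ξ summed plainly, no special method required.


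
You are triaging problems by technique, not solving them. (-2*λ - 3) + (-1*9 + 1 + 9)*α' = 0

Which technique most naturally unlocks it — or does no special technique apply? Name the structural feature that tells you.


Method: no special technique — the slope is a pure function of λ; integrate both sides and be done.


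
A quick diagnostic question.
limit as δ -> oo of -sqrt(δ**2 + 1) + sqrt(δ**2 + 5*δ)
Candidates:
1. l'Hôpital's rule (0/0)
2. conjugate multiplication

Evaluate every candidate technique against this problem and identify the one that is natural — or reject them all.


Method: conjugate multiplication — the ∞ − ∞ radical form is the exact trigger for the conjugate maneuver.
- l'Hôpital's rule (0/0) — no quotient structure at all: the clash is ∞ minus ∞, which rationalizing converts into a tractable ratio.
- conjugate multiplication — a fit — the right tool for this form.


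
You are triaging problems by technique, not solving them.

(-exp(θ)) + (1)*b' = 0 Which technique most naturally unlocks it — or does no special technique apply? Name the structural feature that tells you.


Method: no special technique — solved for the derivative, b never appears on the right — this is a direct integration in θ, not a differential-equations problem at heart.


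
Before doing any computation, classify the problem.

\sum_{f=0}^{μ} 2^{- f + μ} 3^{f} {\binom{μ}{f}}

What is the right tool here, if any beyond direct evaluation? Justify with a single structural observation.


Best approach: the binomial theorem — {\binom{μ}{f}} weighting matched powers of 3 and 2 is the expanded form of (3 + 2)^μ — fold it back up.


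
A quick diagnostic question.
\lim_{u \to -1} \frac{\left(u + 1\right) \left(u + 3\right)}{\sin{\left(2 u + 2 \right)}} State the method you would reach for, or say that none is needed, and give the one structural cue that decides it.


Diagnosis: l'Hôpital's rule (0/0) — both numerator and denominator vanish at -1: the genuine 0/0 indeterminate that l'Hôpital exists for. Expanding numerator and denominator to first order gives the same value — the rule automates exactly that.


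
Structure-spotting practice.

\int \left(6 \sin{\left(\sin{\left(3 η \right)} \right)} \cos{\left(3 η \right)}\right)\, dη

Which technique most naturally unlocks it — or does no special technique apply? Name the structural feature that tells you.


Method: u-substitution — collected, the integrand has one factor that is, up to a constant, the derivative of an inner expression the rest depends on — substitute for that inner expression.


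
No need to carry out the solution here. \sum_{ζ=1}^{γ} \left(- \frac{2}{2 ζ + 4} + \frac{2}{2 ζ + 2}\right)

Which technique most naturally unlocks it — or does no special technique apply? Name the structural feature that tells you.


Diagnosis: telescoping — the piece each term subtracts is \frac{2}{2 ζ + 2} advanced by one index, and it reappears with a plus sign leading the following term — the sum collapses to its boundary terms.


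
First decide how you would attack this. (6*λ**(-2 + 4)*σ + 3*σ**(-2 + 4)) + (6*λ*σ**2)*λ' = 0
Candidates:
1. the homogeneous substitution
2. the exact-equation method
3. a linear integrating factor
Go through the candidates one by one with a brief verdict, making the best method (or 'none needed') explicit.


Best approach: the exact-equation method — because the two cross partials coincide, the form is conservative as written — recover its potential in (σ, λ).
- the homogeneous substitution — rescaling both variables together changes the slope, so no ratio substitution collapses it.
- the exact-equation method: applicable, and directly so.
- a linear integrating factor: a nonlinear term in the unknown puts this outside the integrating-factor template.


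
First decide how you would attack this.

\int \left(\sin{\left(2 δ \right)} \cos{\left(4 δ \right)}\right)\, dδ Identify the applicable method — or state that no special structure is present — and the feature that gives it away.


Method: a trigonometric identity — two different frequencies multiply in \sin{\left(2 δ \right)} \cos{\left(4 δ \right)}; the product-to-sum formula separates them.


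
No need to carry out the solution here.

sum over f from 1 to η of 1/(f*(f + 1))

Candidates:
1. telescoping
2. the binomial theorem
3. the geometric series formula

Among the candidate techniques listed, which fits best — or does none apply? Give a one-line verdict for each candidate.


Verdict: telescoping — 1/(f*(f + 1)) is a collapsed telescope: expand it into simple fractions to see the cancellation.
- telescoping — yes — fits the structure here.
- the binomial theorem: no binomial coefficients pair with matched powers.
- the geometric series formula — dividing successive terms gives an index-dependent quantity, not a constant.


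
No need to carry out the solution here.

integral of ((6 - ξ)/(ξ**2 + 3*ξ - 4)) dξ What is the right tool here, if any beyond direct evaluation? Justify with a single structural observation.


Verdict: partial fractions — with ξ**2 + 3*ξ - 4 factorable and the degree on top strictly smaller, simple-fraction decomposition is immediate.


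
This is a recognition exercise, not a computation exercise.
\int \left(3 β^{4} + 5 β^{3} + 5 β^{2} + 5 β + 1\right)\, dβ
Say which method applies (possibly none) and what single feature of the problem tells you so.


Method: no special technique — nothing composite, nothing rational, nothing trigonometric — each constant-multiple power of β integrates by the power rule alone.


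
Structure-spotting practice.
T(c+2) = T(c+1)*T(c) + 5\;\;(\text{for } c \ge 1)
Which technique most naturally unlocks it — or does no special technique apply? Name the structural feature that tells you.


Verdict: no special technique — nonlinear feedback in the recursion rules out every root- or factor-based technique.


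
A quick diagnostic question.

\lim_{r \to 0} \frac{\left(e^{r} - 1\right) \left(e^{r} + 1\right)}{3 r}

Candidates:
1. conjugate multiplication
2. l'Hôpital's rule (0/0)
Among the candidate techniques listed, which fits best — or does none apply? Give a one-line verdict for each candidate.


Best approach: l'Hôpital's rule (0/0) — numerator and denominator both vanish at 0 — a genuine 0/0 form, which is exactly when l'Hôpital applies. A local series expansion at the point resolves it as well; the rule is the packaged version of that step.
- conjugate multiplication — multiplying by a conjugate would not remove any indeterminacy here.
- l'Hôpital's rule (0/0) — a fit — the right tool for this form.


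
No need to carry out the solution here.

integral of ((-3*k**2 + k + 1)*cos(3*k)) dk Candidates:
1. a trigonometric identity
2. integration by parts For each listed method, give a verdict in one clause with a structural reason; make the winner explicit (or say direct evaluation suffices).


Best approach: integration by parts — a polynomial -3*k**2 + k + 1 against the kernel cos(3*k) is the signature bounded-ladder case for integration by parts.
- a trigonometric identity: no identity rewrites this into an easier trigonometric form.
- integration by parts: yes, a natural case for it.


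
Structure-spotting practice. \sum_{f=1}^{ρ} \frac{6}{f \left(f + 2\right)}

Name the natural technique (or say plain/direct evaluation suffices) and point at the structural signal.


Diagnosis: telescoping — poles of \frac{6}{f \left(f + 2\right)} differ by an integer, the telltale of a telescoping partial-fraction sum.


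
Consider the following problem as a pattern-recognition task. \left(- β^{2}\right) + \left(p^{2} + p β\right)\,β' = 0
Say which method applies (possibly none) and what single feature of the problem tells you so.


Best approach: the homogeneous substitution — scaling p and β together leaves the slope fixed — it depends only on β/p, so substitute the ratio. A Bernoulli-style rewrite — possibly after exchanging which variable is treated as dependent — would work as well; the homogeneous substitution is the more immediate reading here.


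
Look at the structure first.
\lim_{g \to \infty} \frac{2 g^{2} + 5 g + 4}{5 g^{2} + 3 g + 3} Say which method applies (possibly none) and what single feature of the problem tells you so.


Technique: dominant-term comparison — divide through by the highest power of g; every lower-order term dies and the dominant terms decide the limit. Differentiating the expression as a single quotient would eventually settle it as well; matching dominant growth settles it immediately.


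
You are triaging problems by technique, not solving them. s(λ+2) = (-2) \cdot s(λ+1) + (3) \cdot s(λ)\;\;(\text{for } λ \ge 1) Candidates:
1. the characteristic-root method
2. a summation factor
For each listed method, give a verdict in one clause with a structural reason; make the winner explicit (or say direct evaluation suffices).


Diagnosis: the characteristic-root method — shift-invariance with fixed coefficients calls for exponential trials; the characteristic polynomial finds every r^λ.
- the characteristic-root method: applies; the problem has the shape this method handles.
- a summation factor — a summation factor telescopes one-step recursions; this one carries higher-order memory.


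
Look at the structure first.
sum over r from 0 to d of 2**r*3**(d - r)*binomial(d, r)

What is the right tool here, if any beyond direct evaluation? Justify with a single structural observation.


Method: the binomial theorem — the binomial coefficients weight matched powers of 2 and 3, which is exactly the expansion of a binomial power.


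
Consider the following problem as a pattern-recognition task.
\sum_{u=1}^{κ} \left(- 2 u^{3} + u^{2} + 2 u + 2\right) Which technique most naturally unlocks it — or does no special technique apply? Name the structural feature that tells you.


Best approach: no special technique — this is bookkeeping, not technique: standard formulas for sums of constant-multiple powers of u apply termwise.


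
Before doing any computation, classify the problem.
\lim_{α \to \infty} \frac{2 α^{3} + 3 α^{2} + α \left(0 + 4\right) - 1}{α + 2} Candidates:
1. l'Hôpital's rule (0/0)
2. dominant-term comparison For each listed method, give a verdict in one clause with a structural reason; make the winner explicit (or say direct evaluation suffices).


Diagnosis: dominant-term comparison — divide through by the highest power of α; every lower-order term dies and the dominant terms decide the limit.
- l'Hôpital's rule (0/0): as a single quotient the expression runs to ∞/∞ at the limit point — an at-infinity form of the rule would apply, though the leading-growth comparison is the direct reading.
- dominant-term comparison — yes — fits the structure here.


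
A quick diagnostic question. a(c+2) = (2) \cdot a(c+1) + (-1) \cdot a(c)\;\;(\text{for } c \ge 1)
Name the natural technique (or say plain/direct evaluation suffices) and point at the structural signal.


Technique: the characteristic-root method — this is the constant-coefficient homogeneous case — the whole solution in c reduces to a polynomial's roots.
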